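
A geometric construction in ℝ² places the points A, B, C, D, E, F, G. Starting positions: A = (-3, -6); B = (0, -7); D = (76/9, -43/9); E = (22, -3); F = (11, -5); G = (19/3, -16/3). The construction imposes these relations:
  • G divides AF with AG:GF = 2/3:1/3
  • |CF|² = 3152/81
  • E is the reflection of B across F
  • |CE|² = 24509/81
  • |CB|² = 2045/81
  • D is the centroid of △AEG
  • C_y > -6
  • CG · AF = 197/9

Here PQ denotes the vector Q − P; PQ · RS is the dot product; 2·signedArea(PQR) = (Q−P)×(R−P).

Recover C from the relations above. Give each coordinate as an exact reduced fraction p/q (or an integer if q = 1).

1. C_x = 43/9  [line -14·x + -1·y + 553/9 = 0 ∩ |CB|² = 2045/81]
2. C_y = -49/9  [line -14·x + -1·y + 553/9 = 0 ∩ |CB|² = 2045/81]
   → C = (43/9, -49/9)

C = (43/9, -49/9)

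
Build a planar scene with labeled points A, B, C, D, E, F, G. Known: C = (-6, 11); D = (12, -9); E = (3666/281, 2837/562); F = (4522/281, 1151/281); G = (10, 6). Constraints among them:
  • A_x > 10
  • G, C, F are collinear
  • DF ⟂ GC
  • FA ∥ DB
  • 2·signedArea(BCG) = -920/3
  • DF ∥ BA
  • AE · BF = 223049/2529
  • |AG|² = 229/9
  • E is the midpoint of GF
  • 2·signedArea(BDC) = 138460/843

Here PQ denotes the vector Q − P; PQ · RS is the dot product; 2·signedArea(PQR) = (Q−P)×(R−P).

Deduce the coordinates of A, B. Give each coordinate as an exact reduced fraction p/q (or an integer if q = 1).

1. B_x = 5542/843  [2·signedArea(BCG) = -920/3 ∩ 2·signedArea(BDC) = 138460/843]
2. B_y = -3399/281  [2·signedArea(BCG) = -920/3 ∩ 2·signedArea(BDC) = 138460/843]
   → B = (5542/843, -3399/281)
3. A_x = 32/3  [AE · BF = 223049/2529 ∩ DF ∥ BA]
4. A_y = 1  [AE · BF = 223049/2529 ∩ DF ∥ BA]
   → A = (32/3, 1)

A = (32/3, 1)
B = (5542/843, -3399/281)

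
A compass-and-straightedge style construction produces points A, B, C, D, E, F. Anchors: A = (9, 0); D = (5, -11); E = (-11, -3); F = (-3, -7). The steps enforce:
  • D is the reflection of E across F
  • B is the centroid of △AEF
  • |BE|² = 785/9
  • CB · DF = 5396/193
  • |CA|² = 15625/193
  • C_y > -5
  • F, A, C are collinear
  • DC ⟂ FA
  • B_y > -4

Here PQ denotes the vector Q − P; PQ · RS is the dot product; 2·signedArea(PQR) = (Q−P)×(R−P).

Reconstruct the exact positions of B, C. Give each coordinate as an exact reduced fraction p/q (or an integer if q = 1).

B = (-5/3, -10/3)
C = (237/193, -875/193)

1. B_x = -5/3  [B is the centroid of △AEF]
2. B_y = -10/3  [B is the centroid of △AEF]
   → B = (-5/3, -10/3)
3. C_x = 237/193  [F, A, C are collinear ∩ DC ⟂ FA]
4. C_y = -875/193  [F, A, C are collinear ∩ DC ⟂ FA]
   → C = (237/193, -875/193)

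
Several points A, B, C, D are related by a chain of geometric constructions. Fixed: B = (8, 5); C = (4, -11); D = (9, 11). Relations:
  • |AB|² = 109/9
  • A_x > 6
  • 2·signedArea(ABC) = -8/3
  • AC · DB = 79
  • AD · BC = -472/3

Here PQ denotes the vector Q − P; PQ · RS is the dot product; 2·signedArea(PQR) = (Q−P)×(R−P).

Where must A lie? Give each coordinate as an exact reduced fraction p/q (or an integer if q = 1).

A = (7, 5/3)

1. A_x = 7  [AC · DB = 79 ∩ AD · BC = -472/3]
2. A_y = 5/3  [AC · DB = 79 ∩ AD · BC = -472/3]
   → A = (7, 5/3)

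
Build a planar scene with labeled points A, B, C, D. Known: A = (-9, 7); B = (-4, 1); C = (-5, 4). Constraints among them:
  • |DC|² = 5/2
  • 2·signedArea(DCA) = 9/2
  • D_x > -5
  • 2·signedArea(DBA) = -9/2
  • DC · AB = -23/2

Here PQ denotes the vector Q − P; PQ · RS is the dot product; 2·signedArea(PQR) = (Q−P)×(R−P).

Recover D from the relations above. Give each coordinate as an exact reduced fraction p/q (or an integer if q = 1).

1. D_x = -9/2  [2·signedArea(DBA) = -9/2 ∩ 2·signedArea(DCA) = 9/2]
2. D_y = 5/2  [2·signedArea(DBA) = -9/2 ∩ 2·signedArea(DCA) = 9/2]
   → D = (-9/2, 5/2)

D = (-9/2, 5/2)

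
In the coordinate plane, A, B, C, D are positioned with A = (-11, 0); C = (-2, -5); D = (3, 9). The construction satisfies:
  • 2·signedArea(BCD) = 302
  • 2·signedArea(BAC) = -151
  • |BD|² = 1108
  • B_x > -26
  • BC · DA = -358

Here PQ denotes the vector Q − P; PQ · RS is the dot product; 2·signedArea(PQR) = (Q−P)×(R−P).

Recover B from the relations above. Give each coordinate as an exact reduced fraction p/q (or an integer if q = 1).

B = (-25, -9)

1. B_x = -25  [2·signedArea(BAC) = -151 ∩ 2·signedArea(BCD) = 302]
2. B_y = -9  [2·signedArea(BAC) = -151 ∩ 2·signedArea(BCD) = 302]
   → B = (-25, -9)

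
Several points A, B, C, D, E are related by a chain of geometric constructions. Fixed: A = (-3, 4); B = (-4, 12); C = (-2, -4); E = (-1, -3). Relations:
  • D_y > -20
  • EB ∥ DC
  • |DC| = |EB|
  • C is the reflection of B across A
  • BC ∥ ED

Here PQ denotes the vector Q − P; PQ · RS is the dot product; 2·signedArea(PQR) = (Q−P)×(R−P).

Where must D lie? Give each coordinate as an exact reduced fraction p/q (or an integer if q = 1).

1. D_x = 1  [EB ∥ DC ∩ BC ∥ ED]
2. D_y = -19  [EB ∥ DC ∩ BC ∥ ED]
   → D = (1, -19)

D = (1, -19)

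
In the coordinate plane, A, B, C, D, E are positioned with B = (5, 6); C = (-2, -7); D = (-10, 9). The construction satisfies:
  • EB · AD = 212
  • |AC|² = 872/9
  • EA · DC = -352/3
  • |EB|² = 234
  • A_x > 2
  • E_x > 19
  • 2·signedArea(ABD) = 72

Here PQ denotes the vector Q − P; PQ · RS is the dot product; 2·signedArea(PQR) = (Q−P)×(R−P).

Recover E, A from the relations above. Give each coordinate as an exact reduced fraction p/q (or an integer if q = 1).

1. A_x = 8/3  [line -3·x + -15·y + 33 = 0 ∩ |AC|² = 872/9]
2. A_y = 5/3  [line -3·x + -15·y + 33 = 0 ∩ |AC|² = 872/9]
   → A = (8/3, 5/3)
3. E_x = 20  [EA · DC = -352/3 ∩ EB · AD = 212]
4. E_y = 3  [EA · DC = -352/3 ∩ EB · AD = 212]
   → E = (20, 3)

A = (8/3, 5/3)
E = (20, 3)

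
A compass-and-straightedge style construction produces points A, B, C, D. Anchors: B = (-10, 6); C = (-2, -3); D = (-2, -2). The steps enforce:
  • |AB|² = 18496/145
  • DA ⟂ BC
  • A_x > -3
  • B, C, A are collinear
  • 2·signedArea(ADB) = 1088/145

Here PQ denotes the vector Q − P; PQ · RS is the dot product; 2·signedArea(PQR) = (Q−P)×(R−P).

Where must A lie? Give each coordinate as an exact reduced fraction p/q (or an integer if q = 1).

1. A_x = -362/145  [B, C, A are collinear ∩ DA ⟂ BC]
2. A_y = -354/145  [B, C, A are collinear ∩ DA ⟂ BC]
   → A = (-362/145, -354/145)

A = (-362/145, -354/145)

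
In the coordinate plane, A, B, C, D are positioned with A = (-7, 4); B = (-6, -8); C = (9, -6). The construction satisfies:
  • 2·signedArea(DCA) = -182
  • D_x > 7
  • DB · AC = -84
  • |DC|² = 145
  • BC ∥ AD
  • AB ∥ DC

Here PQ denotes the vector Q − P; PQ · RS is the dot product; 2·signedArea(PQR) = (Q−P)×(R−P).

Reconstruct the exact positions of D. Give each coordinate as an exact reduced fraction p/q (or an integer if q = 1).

D = (8, 6)

1. D_x = 8  [AB ∥ DC ∩ BC ∥ AD]
2. D_y = 6  [AB ∥ DC ∩ BC ∥ AD]
   → D = (8, 6)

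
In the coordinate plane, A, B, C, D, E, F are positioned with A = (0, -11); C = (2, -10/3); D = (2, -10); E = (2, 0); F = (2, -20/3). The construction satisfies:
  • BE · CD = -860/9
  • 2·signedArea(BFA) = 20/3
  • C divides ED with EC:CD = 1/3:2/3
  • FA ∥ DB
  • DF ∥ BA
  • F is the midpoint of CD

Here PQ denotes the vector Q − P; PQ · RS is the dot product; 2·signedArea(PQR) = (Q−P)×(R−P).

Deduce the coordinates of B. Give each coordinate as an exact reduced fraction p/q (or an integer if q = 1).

B = (0, -43/3)

1. B_x = 0  [DF ∥ BA ∩ FA ∥ DB]
2. B_y = -43/3  [DF ∥ BA ∩ FA ∥ DB]
   → B = (0, -43/3)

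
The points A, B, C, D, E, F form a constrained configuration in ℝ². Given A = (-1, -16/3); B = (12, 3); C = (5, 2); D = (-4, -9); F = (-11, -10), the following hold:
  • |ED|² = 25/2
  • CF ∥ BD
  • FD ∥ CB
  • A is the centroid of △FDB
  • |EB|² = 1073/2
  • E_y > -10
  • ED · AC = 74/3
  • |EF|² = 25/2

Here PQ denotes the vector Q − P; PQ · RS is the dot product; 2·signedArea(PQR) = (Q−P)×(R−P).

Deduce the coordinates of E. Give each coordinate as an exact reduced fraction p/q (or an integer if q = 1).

1. E_x = -15/2  [line -6·x + -22/3·y + -344/3 = 0 ∩ |ED|² = 25/2]
2. E_y = -19/2  [line -6·x + -22/3·y + -344/3 = 0 ∩ |ED|² = 25/2]
   → E = (-15/2, -19/2)

E = (-15/2, -19/2)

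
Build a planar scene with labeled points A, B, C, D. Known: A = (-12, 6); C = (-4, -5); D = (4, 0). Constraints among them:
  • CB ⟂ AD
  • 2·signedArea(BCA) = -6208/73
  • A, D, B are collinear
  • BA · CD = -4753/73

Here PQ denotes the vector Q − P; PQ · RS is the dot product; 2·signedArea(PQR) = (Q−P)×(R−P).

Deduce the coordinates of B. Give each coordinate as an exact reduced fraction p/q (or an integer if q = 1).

B = (-100/73, 147/73)

1. B_x = -100/73  [A, D, B are collinear ∩ CB ⟂ AD]
2. B_y = 147/73  [A, D, B are collinear ∩ CB ⟂ AD]
   → B = (-100/73, 147/73)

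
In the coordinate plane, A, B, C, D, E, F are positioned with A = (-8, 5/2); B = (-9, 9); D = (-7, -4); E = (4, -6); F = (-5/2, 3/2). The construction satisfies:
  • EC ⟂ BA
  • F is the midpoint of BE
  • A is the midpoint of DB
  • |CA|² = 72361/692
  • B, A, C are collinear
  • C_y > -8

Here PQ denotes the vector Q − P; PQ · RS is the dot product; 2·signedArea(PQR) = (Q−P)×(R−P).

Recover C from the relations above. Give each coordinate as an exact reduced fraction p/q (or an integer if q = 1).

1. C_x = -1115/173  [B, A, C are collinear ∩ EC ⟂ BA]
2. C_y = -1316/173  [B, A, C are collinear ∩ EC ⟂ BA]
   → C = (-1115/173, -1316/173)

C = (-1115/173, -1316/173)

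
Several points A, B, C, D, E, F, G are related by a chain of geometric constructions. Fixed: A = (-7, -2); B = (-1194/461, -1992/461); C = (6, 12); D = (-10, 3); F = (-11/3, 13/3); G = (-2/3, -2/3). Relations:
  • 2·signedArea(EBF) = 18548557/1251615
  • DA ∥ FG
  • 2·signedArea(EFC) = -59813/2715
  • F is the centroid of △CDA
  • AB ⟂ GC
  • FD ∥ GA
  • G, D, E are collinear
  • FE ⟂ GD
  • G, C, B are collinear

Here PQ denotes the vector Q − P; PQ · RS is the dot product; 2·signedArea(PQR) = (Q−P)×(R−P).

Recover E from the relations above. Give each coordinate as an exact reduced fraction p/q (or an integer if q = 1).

E = (-13486/2715, 2777/2715)

1. E_x = -13486/2715  [G, D, E are collinear ∩ FE ⟂ GD]
2. E_y = 2777/2715  [G, D, E are collinear ∩ FE ⟂ GD]
   → E = (-13486/2715, 2777/2715)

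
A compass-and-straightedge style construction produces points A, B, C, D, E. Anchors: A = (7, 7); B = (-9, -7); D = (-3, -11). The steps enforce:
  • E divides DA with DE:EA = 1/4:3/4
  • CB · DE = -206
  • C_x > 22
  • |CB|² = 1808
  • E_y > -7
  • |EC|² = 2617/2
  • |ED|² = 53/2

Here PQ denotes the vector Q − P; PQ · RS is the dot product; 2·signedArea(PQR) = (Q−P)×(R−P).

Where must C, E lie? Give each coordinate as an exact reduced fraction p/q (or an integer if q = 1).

C = (23, 21)
E = (-1/2, -13/2)

1. E_x = -1/2  [E divides DA with DE:EA = 1/4:3/4]
2. E_y = -13/2  [E divides DA with DE:EA = 1/4:3/4]
   → E = (-1/2, -13/2)
3. C_x = 23  [line -5/2·x + -9/2·y + 152 = 0 ∩ |CB|² = 1808]
4. C_y = 21  [line -5/2·x + -9/2·y + 152 = 0 ∩ |CB|² = 1808]
   → C = (23, 21)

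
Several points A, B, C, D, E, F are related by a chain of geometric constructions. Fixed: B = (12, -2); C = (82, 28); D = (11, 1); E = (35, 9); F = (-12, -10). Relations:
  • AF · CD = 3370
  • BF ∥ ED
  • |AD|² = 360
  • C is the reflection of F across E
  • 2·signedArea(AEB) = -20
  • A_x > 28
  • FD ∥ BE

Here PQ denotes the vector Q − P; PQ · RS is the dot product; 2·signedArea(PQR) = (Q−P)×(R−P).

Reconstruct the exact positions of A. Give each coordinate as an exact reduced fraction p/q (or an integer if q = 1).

A = (29, 7)

1. A_x = 29  [AF · CD = 3370 ∩ 2·signedArea(AEB) = -20]
2. A_y = 7  [AF · CD = 3370 ∩ 2·signedArea(AEB) = -20]
   → A = (29, 7)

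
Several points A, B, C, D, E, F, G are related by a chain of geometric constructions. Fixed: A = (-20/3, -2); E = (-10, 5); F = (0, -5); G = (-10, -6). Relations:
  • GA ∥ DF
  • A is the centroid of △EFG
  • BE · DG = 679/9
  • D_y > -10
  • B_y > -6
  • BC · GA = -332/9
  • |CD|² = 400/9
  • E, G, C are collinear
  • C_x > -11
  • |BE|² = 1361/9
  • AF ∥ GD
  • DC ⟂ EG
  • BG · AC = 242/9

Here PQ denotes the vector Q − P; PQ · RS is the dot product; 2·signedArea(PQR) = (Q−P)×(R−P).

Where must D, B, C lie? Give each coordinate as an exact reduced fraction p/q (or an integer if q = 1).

1. D_x = -10/3  [GA ∥ DF ∩ AF ∥ GD]
2. D_y = -9  [GA ∥ DF ∩ AF ∥ GD]
   → D = (-10/3, -9)
3. C_x = -10  [E, G, C are collinear ∩ DC ⟂ EG]
4. C_y = -9  [E, G, C are collinear ∩ DC ⟂ EG]
   → C = (-10, -9)
5. B_x = -10/3  [BG · AC = 242/9 ∩ BE · DG = 679/9]
6. B_y = -16/3  [BG · AC = 242/9 ∩ BE · DG = 679/9]
   → B = (-10/3, -16/3)

B = (-10/3, -16/3)
C = (-10, -9)
D = (-10/3, -9)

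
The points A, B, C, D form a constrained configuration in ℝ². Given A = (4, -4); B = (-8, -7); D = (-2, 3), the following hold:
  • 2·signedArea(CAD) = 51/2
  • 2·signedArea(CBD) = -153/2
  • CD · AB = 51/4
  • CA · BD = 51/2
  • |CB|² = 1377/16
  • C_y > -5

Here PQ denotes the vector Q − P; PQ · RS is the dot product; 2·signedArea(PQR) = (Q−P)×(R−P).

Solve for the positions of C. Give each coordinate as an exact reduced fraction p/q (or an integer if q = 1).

C = (1, -19/4)

1. C_x = 1  [2·signedArea(CAD) = 51/2 ∩ 2·signedArea(CBD) = -153/2]
2. C_y = -19/4  [2·signedArea(CAD) = 51/2 ∩ 2·signedArea(CBD) = -153/2]
   → C = (1, -19/4)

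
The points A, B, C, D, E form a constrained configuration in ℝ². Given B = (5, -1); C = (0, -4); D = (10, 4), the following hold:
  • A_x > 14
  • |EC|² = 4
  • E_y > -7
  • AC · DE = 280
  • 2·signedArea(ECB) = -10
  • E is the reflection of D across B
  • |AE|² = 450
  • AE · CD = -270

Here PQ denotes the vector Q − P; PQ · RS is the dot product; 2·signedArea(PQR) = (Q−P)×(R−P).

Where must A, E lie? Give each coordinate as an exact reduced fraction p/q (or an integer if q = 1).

1. E_x = 0  [E is the reflection of D across B]
2. E_y = -6  [E is the reflection of D across B]
   → E = (0, -6)
3. A_x = 15  [AC · DE = 280 ∩ AE · CD = -270]
4. A_y = 9  [AC · DE = 280 ∩ AE · CD = -270]
   → A = (15, 9)

A = (15, 9)
E = (0, -6)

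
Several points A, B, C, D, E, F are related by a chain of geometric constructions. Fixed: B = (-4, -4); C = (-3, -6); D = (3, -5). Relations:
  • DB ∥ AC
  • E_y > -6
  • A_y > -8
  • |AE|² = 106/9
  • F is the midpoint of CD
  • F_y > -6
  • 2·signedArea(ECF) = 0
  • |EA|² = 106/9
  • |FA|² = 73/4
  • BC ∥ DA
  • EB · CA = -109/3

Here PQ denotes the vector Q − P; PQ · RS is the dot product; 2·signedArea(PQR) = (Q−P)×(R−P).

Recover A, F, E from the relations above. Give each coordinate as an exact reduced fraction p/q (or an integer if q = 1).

1. A_x = 4  [DB ∥ AC ∩ BC ∥ DA]
2. A_y = -7  [DB ∥ AC ∩ BC ∥ DA]
   → A = (4, -7)
3. F_x = 0  [F is the midpoint of CD]
4. F_y = -11/2  [F is the midpoint of CD]
   → F = (0, -11/2)
5. E_x = 1  [2·signedArea(ECF) = 0 ∩ EB · CA = -109/3]
6. E_y = -16/3  [2·signedArea(ECF) = 0 ∩ EB · CA = -109/3]
   → E = (1, -16/3)

A = (4, -7)
E = (1, -16/3)
F = (0, -11/2)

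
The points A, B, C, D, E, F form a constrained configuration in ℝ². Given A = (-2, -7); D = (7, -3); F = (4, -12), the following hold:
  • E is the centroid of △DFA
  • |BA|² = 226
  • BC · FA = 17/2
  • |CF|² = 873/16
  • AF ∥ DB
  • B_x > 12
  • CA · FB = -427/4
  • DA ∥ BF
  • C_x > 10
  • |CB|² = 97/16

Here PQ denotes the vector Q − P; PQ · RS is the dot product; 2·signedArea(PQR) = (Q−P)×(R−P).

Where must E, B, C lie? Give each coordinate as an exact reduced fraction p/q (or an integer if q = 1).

B = (13, -8)
C = (43/4, -9)
E = (3, -22/3)

1. E_x = 3  [E is the centroid of △DFA]
2. E_y = -22/3  [E is the centroid of △DFA]
   → E = (3, -22/3)
3. B_x = 13  [DA ∥ BF ∩ AF ∥ DB]
4. B_y = -8  [DA ∥ BF ∩ AF ∥ DB]
   → B = (13, -8)
5. C_x = 43/4  [CA · FB = -427/4 ∩ BC · FA = 17/2]
6. C_y = -9  [CA · FB = -427/4 ∩ BC · FA = 17/2]
   → C = (43/4, -9)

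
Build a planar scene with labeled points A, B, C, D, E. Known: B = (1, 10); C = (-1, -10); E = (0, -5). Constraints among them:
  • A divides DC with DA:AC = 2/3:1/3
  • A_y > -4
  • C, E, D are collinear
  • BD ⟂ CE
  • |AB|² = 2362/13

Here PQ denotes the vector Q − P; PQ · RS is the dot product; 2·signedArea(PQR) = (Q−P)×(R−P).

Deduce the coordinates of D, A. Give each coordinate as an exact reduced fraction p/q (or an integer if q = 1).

A = (4/13, -45/13)
D = (38/13, 125/13)

1. D_x = 38/13  [C, E, D are collinear ∩ BD ⟂ CE]
2. D_y = 125/13  [C, E, D are collinear ∩ BD ⟂ CE]
   → D = (38/13, 125/13)
3. A_x = 4/13  [A divides DC with DA:AC = 2/3:1/3]
4. A_y = -45/13  [A divides DC with DA:AC = 2/3:1/3]
   → A = (4/13, -45/13)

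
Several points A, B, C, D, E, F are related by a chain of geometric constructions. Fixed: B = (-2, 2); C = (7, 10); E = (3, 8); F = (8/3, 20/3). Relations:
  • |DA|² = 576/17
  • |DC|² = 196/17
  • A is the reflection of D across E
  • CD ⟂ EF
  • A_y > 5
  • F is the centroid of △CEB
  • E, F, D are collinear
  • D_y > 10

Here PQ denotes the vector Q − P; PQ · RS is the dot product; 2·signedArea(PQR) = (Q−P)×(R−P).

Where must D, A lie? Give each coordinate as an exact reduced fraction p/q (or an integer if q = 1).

A = (39/17, 88/17)
D = (63/17, 184/17)

1. D_x = 63/17  [E, F, D are collinear ∩ CD ⟂ EF]
2. D_y = 184/17  [E, F, D are collinear ∩ CD ⟂ EF]
   → D = (63/17, 184/17)
3. A_x = 39/17  [A is the reflection of D across E]
4. A_y = 88/17  [A is the reflection of D across E]
   → A = (39/17, 88/17)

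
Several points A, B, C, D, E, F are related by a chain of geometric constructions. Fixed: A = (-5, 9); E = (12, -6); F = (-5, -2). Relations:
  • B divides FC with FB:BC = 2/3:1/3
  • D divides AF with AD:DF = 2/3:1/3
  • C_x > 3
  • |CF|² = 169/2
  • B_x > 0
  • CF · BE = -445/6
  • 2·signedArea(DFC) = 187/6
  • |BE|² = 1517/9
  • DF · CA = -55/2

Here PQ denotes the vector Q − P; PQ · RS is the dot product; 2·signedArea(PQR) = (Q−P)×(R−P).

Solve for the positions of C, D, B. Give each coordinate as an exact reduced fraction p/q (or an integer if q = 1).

1. D_x = -5  [D divides AF with AD:DF = 2/3:1/3]
2. D_y = 5/3  [D divides AF with AD:DF = 2/3:1/3]
   → D = (-5, 5/3)
3. C_x = 7/2  [2·signedArea(DFC) = 187/6 ∩ DF · CA = -55/2]
4. C_y = 3/2  [2·signedArea(DFC) = 187/6 ∩ DF · CA = -55/2]
   → C = (7/2, 3/2)
5. B_x = 2/3  [CF · BE = -445/6 ∩ B divides FC with FB:BC = 2/3:1/3]
6. B_y = 1/3  [CF · BE = -445/6 ∩ B divides FC with FB:BC = 2/3:1/3]
   → B = (2/3, 1/3)

B = (2/3, 1/3)
C = (7/2, 3/2)
D = (-5, 5/3)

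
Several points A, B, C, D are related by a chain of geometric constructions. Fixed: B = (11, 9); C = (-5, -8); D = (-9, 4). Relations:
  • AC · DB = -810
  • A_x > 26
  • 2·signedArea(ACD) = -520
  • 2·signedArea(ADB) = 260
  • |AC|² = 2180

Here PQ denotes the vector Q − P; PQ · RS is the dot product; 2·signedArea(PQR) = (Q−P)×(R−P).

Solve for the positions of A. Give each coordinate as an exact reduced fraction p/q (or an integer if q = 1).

A = (27, 26)

1. A_x = 27  [2·signedArea(ACD) = -520 ∩ 2·signedArea(ADB) = 260]
2. A_y = 26  [2·signedArea(ACD) = -520 ∩ 2·signedArea(ADB) = 260]
   → A = (27, 26)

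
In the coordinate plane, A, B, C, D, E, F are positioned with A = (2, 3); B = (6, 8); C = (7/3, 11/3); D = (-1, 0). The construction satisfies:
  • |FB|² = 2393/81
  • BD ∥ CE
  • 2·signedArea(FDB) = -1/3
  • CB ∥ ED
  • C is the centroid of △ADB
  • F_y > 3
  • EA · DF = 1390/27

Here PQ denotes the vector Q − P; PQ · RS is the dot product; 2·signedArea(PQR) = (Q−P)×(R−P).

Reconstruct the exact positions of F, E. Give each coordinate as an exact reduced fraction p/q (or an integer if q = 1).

1. E_x = -14/3  [CB ∥ ED ∩ BD ∥ CE]
2. E_y = -13/3  [CB ∥ ED ∩ BD ∥ CE]
   → E = (-14/3, -13/3)
3. F_x = 22/9  [2·signedArea(FDB) = -1/3 ∩ EA · DF = 1390/27]
4. F_y = 35/9  [2·signedArea(FDB) = -1/3 ∩ EA · DF = 1390/27]
   → F = (22/9, 35/9)

E = (-14/3, -13/3)
F = (22/9, 35/9)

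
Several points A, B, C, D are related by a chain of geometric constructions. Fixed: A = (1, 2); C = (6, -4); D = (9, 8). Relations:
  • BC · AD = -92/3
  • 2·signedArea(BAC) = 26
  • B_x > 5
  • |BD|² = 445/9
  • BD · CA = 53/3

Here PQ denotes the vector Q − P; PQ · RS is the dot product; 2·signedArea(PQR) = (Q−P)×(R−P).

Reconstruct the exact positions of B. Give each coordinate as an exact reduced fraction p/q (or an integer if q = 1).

1. B_x = 16/3  [BC · AD = -92/3 ∩ 2·signedArea(BAC) = 26]
2. B_y = 2  [BC · AD = -92/3 ∩ 2·signedArea(BAC) = 26]
   → B = (16/3, 2)

B = (16/3, 2)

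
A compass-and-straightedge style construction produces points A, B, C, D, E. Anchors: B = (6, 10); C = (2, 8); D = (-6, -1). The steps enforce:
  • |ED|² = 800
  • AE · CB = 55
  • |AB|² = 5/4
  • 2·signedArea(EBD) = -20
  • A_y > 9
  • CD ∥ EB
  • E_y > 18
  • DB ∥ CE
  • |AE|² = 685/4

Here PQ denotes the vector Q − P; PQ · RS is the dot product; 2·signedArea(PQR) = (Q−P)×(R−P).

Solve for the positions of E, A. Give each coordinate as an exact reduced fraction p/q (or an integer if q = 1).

A = (5, 19/2)
E = (14, 19)

1. E_x = 14  [CD ∥ EB ∩ DB ∥ CE]
2. E_y = 19  [CD ∥ EB ∩ DB ∥ CE]
   → E = (14, 19)
3. A_x = 5  [line -4·x + -2·y + 39 = 0 ∩ |AB|² = 5/4]
4. A_y = 19/2  [line -4·x + -2·y + 39 = 0 ∩ |AB|² = 5/4]
   → A = (5, 19/2)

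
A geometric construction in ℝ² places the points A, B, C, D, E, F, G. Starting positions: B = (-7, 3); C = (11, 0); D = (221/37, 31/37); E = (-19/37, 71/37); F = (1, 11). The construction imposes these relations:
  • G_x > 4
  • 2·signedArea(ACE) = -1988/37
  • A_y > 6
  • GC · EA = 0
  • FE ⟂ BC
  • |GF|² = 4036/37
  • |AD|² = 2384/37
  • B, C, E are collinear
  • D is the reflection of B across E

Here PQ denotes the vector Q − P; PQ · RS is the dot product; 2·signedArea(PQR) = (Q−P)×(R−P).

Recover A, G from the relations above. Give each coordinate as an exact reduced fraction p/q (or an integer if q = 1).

1. A_x = 9/37  [line -71/37·x + -426/37·y + 2769/37 = 0 ∩ |AD|² = 2384/37]
2. A_y = 239/37  [line -71/37·x + -426/37·y + 2769/37 = 0 ∩ |AD|² = 2384/37]
   → A = (9/37, 239/37)
3. G_x = 161/37  [line -28/37·x + -168/37·y + 308/37 = 0 ∩ |GF|² = 4036/37]
4. G_y = 41/37  [line -28/37·x + -168/37·y + 308/37 = 0 ∩ |GF|² = 4036/37]
   → G = (161/37, 41/37)

A = (9/37, 239/37)
G = (161/37, 41/37)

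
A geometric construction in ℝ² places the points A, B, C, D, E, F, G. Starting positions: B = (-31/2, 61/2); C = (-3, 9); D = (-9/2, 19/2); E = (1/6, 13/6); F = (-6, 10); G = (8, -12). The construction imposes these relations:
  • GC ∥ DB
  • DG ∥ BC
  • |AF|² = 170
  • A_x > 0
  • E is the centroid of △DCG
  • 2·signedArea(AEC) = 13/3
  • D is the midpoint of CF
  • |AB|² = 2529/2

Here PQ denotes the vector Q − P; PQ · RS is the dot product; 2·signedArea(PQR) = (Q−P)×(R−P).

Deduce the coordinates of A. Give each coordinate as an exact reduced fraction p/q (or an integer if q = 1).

1. A_x = 1  [line -41/6·x + -19/6·y + 11/3 = 0 ∩ |AF|² = 170]
2. A_y = -1  [line -41/6·x + -19/6·y + 11/3 = 0 ∩ |AF|² = 170]
   → A = (1, -1)

A = (1, -1)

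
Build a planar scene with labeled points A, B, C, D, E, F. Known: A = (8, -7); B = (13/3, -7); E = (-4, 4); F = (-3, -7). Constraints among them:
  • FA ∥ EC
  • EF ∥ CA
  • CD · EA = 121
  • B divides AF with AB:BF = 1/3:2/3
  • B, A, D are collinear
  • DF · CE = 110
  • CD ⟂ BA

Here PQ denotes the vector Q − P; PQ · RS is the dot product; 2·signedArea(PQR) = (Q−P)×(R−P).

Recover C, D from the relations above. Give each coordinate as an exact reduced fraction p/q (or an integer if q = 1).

C = (7, 4)
D = (7, -7)

1. C_x = 7  [EF ∥ CA ∩ FA ∥ EC]
2. C_y = 4  [EF ∥ CA ∩ FA ∥ EC]
   → C = (7, 4)
3. D_x = 7  [B, A, D are collinear ∩ CD ⟂ BA]
4. D_y = -7  [B, A, D are collinear ∩ CD ⟂ BA]
   → D = (7, -7)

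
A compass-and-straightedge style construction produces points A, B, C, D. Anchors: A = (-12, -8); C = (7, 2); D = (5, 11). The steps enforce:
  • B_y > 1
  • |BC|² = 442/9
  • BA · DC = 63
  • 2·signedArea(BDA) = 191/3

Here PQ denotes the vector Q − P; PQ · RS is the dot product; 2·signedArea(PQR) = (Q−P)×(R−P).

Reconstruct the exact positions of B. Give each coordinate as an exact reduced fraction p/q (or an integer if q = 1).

1. B_x = 0  [2·signedArea(BDA) = 191/3 ∩ BA · DC = 63]
2. B_y = 5/3  [2·signedArea(BDA) = 191/3 ∩ BA · DC = 63]
   → B = (0, 5/3)

B = (0, 5/3)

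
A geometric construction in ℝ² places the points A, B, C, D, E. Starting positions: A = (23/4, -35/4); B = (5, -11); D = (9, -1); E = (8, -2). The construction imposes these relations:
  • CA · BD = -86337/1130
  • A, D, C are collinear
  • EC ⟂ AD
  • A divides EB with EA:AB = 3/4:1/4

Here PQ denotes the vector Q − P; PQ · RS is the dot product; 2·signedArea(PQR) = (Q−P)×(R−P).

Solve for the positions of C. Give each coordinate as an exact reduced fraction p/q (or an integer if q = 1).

C = (4799/565, -1247/565)

1. C_x = 4799/565  [A, D, C are collinear ∩ EC ⟂ AD]
2. C_y = -1247/565  [A, D, C are collinear ∩ EC ⟂ AD]
   → C = (4799/565, -1247/565)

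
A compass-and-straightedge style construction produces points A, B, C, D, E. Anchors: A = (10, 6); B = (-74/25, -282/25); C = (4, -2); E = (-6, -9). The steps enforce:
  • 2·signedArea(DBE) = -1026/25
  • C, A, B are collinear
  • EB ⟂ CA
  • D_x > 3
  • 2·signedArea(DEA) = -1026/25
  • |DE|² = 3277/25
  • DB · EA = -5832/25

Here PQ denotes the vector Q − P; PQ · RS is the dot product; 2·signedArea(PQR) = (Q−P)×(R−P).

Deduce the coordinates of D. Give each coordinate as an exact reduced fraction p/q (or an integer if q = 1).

D = (88/25, -66/25)

1. D_x = 88/25  [2·signedArea(DBE) = -1026/25 ∩ DB · EA = -5832/25]
2. D_y = -66/25  [2·signedArea(DBE) = -1026/25 ∩ DB · EA = -5832/25]
   → D = (88/25, -66/25)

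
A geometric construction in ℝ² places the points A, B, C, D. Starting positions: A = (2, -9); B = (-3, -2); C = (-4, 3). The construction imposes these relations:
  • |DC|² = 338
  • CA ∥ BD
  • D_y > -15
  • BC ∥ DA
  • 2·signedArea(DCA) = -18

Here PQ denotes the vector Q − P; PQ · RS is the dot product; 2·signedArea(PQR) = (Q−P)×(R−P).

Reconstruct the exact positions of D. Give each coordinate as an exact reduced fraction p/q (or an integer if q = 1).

D = (3, -14)

1. D_x = 3  [BC ∥ DA ∩ CA ∥ BD]
2. D_y = -14  [BC ∥ DA ∩ CA ∥ BD]
   → D = (3, -14)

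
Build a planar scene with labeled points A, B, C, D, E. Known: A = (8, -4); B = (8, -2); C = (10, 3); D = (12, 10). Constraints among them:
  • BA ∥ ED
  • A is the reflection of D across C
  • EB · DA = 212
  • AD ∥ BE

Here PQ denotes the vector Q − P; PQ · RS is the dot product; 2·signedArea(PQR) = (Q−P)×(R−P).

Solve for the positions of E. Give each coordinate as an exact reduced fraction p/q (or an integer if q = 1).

E = (12, 12)

1. E_x = 12  [BA ∥ ED ∩ AD ∥ BE]
2. E_y = 12  [BA ∥ ED ∩ AD ∥ BE]
   → E = (12, 12)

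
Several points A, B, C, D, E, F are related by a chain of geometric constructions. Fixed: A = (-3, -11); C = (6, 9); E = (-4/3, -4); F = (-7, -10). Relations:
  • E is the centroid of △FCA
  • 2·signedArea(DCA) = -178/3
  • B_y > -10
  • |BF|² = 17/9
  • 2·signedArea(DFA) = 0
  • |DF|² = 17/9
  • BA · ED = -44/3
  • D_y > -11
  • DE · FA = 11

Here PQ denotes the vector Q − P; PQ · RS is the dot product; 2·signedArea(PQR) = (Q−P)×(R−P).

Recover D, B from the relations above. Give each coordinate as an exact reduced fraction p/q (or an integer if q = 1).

1. D_x = -17/3  [2·signedArea(DFA) = 0 ∩ DE · FA = 11]
2. D_y = -31/3  [2·signedArea(DFA) = 0 ∩ DE · FA = 11]
   → D = (-17/3, -31/3)
3. B_x = -25/3  [line 13/3·x + 19/3·y + 292/3 = 0 ∩ |BF|² = 17/9]
4. B_y = -29/3  [line 13/3·x + 19/3·y + 292/3 = 0 ∩ |BF|² = 17/9]
   → B = (-25/3, -29/3)

B = (-25/3, -29/3)
D = (-17/3, -31/3)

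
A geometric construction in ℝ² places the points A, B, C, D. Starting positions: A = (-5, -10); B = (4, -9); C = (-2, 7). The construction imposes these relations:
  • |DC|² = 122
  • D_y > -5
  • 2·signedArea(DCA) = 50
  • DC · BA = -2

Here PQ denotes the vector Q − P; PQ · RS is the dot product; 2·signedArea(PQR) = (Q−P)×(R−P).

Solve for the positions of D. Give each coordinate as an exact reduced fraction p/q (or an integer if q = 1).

D = (-1, -4)

1. D_x = -1  [2·signedArea(DCA) = 50 ∩ DC · BA = -2]
2. D_y = -4  [2·signedArea(DCA) = 50 ∩ DC · BA = -2]
   → D = (-1, -4)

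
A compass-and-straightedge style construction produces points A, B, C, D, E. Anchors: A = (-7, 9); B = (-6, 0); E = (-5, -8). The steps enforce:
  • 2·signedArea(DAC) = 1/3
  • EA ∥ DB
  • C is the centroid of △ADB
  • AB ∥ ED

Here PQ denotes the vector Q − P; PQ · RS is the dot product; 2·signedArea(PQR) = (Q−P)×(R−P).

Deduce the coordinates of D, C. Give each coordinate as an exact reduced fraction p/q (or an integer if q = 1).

1. D_x = -4  [EA ∥ DB ∩ AB ∥ ED]
2. D_y = -17  [EA ∥ DB ∩ AB ∥ ED]
   → D = (-4, -17)
3. C_x = -17/3  [C is the centroid of △ADB]
4. C_y = -8/3  [C is the centroid of △ADB]
   → C = (-17/3, -8/3)

C = (-17/3, -8/3)
D = (-4, -17)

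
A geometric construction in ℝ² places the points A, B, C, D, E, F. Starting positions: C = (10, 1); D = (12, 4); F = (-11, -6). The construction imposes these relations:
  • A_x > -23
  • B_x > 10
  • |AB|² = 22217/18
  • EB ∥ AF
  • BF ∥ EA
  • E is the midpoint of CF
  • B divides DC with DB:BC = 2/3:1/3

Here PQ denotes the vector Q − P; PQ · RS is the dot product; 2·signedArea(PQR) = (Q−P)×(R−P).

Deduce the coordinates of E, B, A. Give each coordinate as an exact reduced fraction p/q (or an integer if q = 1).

A = (-133/6, -21/2)
B = (32/3, 2)
E = (-1/2, -5/2)

1. E_x = -1/2  [E is the midpoint of CF]
2. E_y = -5/2  [E is the midpoint of CF]
   → E = (-1/2, -5/2)
3. B_x = 32/3  [B divides DC with DB:BC = 2/3:1/3]
4. B_y = 2  [B divides DC with DB:BC = 2/3:1/3]
   → B = (32/3, 2)
5. A_x = -133/6  [EB ∥ AF ∩ BF ∥ EA]
6. A_y = -21/2  [EB ∥ AF ∩ BF ∥ EA]
   → A = (-133/6, -21/2)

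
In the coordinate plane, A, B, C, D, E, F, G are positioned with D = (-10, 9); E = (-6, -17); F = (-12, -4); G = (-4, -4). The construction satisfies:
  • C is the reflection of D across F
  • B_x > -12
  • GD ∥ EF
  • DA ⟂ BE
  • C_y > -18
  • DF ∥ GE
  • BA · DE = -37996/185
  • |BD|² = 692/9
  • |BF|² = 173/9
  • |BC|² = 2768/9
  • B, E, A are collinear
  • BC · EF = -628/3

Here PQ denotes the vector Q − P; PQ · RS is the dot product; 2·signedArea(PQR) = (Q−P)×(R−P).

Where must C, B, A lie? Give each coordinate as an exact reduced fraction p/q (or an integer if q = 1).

A = (-2526/185, 1457/185)
B = (-34/3, 1/3)
C = (-14, -17)

1. C_x = -14  [C is the reflection of D across F]
2. C_y = -17  [C is the reflection of D across F]
   → C = (-14, -17)
3. B_x = -34/3  [line 6·x + -13·y + 217/3 = 0 ∩ |BF|² = 173/9]
4. B_y = 1/3  [line 6·x + -13·y + 217/3 = 0 ∩ |BF|² = 173/9]
   → B = (-34/3, 1/3)
5. A_x = -2526/185  [B, E, A are collinear ∩ DA ⟂ BE]
6. A_y = 1457/185  [B, E, A are collinear ∩ DA ⟂ BE]
   → A = (-2526/185, 1457/185)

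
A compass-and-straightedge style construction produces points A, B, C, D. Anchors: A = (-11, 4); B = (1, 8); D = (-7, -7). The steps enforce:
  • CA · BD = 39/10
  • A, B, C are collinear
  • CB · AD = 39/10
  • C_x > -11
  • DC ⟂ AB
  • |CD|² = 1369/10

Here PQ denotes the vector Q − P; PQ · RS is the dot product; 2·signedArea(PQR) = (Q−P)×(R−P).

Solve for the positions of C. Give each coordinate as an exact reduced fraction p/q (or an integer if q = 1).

1. C_x = -107/10  [A, B, C are collinear ∩ DC ⟂ AB]
2. C_y = 41/10  [A, B, C are collinear ∩ DC ⟂ AB]
   → C = (-107/10, 41/10)

C = (-107/10, 41/10)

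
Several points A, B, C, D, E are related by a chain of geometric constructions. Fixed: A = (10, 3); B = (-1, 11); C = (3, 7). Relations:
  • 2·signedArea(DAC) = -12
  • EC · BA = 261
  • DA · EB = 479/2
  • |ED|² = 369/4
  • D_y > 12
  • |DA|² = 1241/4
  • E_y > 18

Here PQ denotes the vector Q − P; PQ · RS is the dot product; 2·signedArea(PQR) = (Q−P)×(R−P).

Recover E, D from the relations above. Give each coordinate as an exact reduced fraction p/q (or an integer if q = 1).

D = (-9/2, 13)
E = (-12, 19)

1. D_x = -9/2  [line -4·x + -7·y + 73 = 0 ∩ |DA|² = 1241/4]
2. D_y = 13  [line -4·x + -7·y + 73 = 0 ∩ |DA|² = 1241/4]
   → D = (-9/2, 13)
3. E_x = -12  [EC · BA = 261 ∩ DA · EB = 479/2]
4. E_y = 19  [EC · BA = 261 ∩ DA · EB = 479/2]
   → E = (-12, 19)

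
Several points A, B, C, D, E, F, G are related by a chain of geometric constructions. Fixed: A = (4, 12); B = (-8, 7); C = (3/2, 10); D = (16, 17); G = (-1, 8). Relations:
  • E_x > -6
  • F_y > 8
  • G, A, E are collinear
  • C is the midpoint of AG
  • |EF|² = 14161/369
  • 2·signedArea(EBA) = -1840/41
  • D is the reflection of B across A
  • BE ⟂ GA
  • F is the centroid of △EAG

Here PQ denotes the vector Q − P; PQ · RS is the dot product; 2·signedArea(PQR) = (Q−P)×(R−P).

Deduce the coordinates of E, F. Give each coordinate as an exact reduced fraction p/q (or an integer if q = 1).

1. E_x = -236/41  [G, A, E are collinear ∩ BE ⟂ GA]
2. E_y = 172/41  [G, A, E are collinear ∩ BE ⟂ GA]
   → E = (-236/41, 172/41)
3. F_x = -113/123  [F is the centroid of △EAG]
4. F_y = 992/123  [F is the centroid of △EAG]
   → F = (-113/123, 992/123)

E = (-236/41, 172/41)
F = (-113/123, 992/123)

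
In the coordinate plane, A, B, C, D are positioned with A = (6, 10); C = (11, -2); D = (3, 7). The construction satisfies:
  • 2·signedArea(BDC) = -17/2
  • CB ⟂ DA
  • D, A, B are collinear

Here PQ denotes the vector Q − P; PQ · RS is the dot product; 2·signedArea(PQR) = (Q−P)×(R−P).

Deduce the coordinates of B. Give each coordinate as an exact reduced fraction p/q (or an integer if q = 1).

B = (5/2, 13/2)

1. B_x = 5/2  [D, A, B are collinear ∩ CB ⟂ DA]
2. B_y = 13/2  [D, A, B are collinear ∩ CB ⟂ DA]
   → B = (5/2, 13/2)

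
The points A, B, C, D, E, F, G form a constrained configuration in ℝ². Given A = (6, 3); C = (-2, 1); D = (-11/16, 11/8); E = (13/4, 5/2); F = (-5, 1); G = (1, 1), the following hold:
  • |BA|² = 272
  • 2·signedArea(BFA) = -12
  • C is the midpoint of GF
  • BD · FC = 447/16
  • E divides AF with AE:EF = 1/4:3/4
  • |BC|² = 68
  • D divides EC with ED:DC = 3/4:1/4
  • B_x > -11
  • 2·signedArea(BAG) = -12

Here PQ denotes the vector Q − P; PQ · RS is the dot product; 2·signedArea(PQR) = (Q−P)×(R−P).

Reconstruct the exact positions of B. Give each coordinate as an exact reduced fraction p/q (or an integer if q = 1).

B = (-10, -1)

1. B_x = -10  [2·signedArea(BFA) = -12 ∩ 2·signedArea(BAG) = -12]
2. B_y = -1  [2·signedArea(BFA) = -12 ∩ 2·signedArea(BAG) = -12]
   → B = (-10, -1)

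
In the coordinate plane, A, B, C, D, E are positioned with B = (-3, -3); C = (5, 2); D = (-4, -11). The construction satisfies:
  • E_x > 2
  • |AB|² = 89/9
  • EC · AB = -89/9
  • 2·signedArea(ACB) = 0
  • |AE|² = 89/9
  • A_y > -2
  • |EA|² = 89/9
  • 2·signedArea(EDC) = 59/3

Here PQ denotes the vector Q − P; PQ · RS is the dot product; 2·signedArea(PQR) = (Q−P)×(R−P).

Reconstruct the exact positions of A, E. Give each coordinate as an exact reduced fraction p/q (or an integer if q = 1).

A = (-1/3, -4/3)
E = (7/3, 1/3)

1. A_x = -1/3  [line 5·x + -8·y + -9 = 0 ∩ |AB|² = 89/9]
2. A_y = -4/3  [line 5·x + -8·y + -9 = 0 ∩ |AB|² = 89/9]
   → A = (-1/3, -4/3)
3. E_x = 7/3  [EC · AB = -89/9 ∩ 2·signedArea(EDC) = 59/3]
4. E_y = 1/3  [EC · AB = -89/9 ∩ 2·signedArea(EDC) = 59/3]
   → E = (7/3, 1/3)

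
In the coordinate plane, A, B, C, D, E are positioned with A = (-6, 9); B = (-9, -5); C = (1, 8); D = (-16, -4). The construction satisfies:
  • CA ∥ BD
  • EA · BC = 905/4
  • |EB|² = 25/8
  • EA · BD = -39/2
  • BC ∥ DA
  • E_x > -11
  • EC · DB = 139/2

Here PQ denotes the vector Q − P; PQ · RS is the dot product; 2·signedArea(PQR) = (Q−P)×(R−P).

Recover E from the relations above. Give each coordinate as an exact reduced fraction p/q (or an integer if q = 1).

E = (-43/4, -19/4)

1. E_x = -43/4  [EC · DB = 139/2 ∩ EA · BC = 905/4]
2. E_y = -19/4  [EC · DB = 139/2 ∩ EA · BC = 905/4]
   → E = (-43/4, -19/4)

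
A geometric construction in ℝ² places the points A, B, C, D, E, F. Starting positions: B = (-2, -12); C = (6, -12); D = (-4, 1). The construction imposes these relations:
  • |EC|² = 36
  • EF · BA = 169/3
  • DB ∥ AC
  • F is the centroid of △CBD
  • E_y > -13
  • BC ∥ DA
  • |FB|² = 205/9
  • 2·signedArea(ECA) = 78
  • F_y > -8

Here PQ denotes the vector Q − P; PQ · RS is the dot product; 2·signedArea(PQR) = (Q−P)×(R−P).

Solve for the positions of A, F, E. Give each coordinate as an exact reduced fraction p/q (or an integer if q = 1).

A = (4, 1)
E = (0, -12)
F = (0, -23/3)

1. A_x = 4  [DB ∥ AC ∩ BC ∥ DA]
2. A_y = 1  [DB ∥ AC ∩ BC ∥ DA]
   → A = (4, 1)
3. F_x = 0  [F is the centroid of △CBD]
4. F_y = -23/3  [F is the centroid of △CBD]
   → F = (0, -23/3)
5. E_x = 0  [2·signedArea(ECA) = 78 ∩ EF · BA = 169/3]
6. E_y = -12  [2·signedArea(ECA) = 78 ∩ EF · BA = 169/3]
   → E = (0, -12)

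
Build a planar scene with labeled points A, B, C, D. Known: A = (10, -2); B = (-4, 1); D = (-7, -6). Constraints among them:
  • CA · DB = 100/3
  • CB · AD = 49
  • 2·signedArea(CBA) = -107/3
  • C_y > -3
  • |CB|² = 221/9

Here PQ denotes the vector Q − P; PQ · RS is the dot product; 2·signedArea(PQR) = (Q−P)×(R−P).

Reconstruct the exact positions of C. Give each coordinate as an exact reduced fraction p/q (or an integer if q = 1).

1. C_x = -1/3  [CB · AD = 49 ∩ CA · DB = 100/3]
2. C_y = -7/3  [CB · AD = 49 ∩ CA · DB = 100/3]
   → C = (-1/3, -7/3)

C = (-1/3, -7/3)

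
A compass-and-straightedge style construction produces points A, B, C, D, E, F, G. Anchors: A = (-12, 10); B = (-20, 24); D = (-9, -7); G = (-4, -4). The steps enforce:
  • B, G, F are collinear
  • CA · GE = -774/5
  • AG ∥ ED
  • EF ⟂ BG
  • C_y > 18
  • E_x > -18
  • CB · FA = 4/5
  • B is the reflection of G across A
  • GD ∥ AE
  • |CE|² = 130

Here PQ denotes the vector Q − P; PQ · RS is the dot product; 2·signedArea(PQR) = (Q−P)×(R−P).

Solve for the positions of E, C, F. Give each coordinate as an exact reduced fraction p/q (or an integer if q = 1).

C = (-84/5, 92/5)
E = (-17, 7)
F = (-776/65, 643/65)

1. E_x = -17  [AG ∥ ED ∩ GD ∥ AE]
2. E_y = 7  [AG ∥ ED ∩ GD ∥ AE]
   → E = (-17, 7)
3. C_x = -84/5  [line 13·x + -11·y + 2104/5 = 0 ∩ |CE|² = 130]
4. C_y = 92/5  [line 13·x + -11·y + 2104/5 = 0 ∩ |CE|² = 130]
   → C = (-84/5, 92/5)
5. F_x = -776/65  [B, G, F are collinear ∩ EF ⟂ BG]
6. F_y = 643/65  [B, G, F are collinear ∩ EF ⟂ BG]
   → F = (-776/65, 643/65)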